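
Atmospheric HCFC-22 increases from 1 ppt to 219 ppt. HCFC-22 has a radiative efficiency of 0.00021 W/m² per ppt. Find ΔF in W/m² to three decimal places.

ΔF = 0.046 W/m²

HCFC-22: ΔF = 0.00021 × (219 − 1) = 0.00021 × 218 = 0.0458 W/m².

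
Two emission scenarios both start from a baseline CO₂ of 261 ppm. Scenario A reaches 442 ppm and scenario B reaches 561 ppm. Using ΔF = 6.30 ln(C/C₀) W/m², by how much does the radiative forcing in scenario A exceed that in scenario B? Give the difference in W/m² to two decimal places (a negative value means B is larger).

ΔF_A − ΔF_B = -1.50 W/m²

ΔF_A = 6.30 ln(442/261) = 6.30 × 0.52679 = 3.3188 W/m².
ΔF_B = 6.30 ln(561/261) = 6.30 × 0.76520 = 4.8208 W/m².
Difference: 3.3188 − 4.8208 = -1.5020 W/m².
(Equivalently, ΔF_A − ΔF_B = 6.30 ln(442/561) = 6.30 × -0.23841 = -1.5020 W/m².)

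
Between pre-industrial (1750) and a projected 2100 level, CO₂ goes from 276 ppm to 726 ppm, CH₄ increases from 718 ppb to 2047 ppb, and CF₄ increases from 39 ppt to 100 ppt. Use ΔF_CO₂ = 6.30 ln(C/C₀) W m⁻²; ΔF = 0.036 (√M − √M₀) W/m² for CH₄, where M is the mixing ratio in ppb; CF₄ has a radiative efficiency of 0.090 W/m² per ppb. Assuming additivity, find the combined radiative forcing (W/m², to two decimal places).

ΔF = 6.76 W/m²

CO₂: 6.30 × ln(726/276) = 6.30 × ln(2.63043) = 6.30 × 0.96715 = 6.0930 W/m².
CH₄: 0.036 × (√2047 − √718) = 0.036 × (45.2438 − 26.7955) = 0.036 × 18.4483 = 0.6641 W/m².
CF₄: Δ = 100 − 39 = 61 ppt = 0.061 ppb; ΔF = 0.090 × 0.061 = 0.0055 W/m².
Total ΔF = 6.0930 + 0.6641 + 0.0055 = 6.7626 W/m².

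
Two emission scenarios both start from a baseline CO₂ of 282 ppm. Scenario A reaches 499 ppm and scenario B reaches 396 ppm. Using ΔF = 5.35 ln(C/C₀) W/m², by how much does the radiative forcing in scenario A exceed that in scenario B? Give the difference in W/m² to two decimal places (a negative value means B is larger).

ΔF_A − ΔF_B = 1.24 W/m²

ΔF_A = 5.35 ln(499/282) = 5.35 × 0.57070 = 3.0532 W/m².
ΔF_B = 5.35 ln(396/282) = 5.35 × 0.33951 = 1.8164 W/m².
Difference: 3.0532 − 1.8164 = 1.2368 W/m².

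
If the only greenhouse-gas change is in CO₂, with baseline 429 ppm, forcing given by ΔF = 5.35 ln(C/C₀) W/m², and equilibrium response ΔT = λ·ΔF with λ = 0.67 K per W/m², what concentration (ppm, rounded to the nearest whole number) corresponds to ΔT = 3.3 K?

Required forcing: ΔF = ΔT/λ = 3.3/0.67 = 4.9254 W/m².
Then ln(C/429) = ΔF/5.35 = 4.9254/5.35 = 0.92064.
So C = 429 × e^0.92064 = 429 × 2.51090 = 1077.18 ppm.

C ≈ 1077 ppm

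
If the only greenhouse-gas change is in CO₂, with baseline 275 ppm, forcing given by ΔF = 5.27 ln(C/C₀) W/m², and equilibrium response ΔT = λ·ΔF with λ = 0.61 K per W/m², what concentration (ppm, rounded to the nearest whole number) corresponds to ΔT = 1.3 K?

Required forcing: ΔF = ΔT/λ = 1.3/0.61 = 2.1311 W/m².
Then ln(C/275) = ΔF/5.27 = 2.1311/5.27 = 0.40438.
So C = 275 × e^0.40438 = 275 × 1.49837 = 412.05 ppm.

C ≈ 412 ppm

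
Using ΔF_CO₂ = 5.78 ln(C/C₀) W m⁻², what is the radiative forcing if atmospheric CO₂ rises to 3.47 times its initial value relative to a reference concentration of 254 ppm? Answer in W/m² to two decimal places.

ΔF = 7.19 W/m²

Because the forcing depends only on the ratio C/C₀, the initial concentration does not enter.
ΔF = 5.78 × ln(3.47) = 5.78 × 1.24415 = 7.1912 W/m².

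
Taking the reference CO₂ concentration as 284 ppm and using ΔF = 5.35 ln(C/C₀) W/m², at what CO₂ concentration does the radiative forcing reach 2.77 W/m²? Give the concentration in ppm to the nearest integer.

Set 5.35 ln(C/284) = 2.77, so ln(C/284) = 2.77/5.35 = 0.51776.
Then C/284 = e^0.51776 = 1.67826, giving C = 284 × 1.67826 = 476.63 ppm.

C ≈ 477 ppm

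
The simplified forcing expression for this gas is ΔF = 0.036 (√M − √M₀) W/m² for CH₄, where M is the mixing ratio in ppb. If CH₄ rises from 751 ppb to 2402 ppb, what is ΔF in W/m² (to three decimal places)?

ΔF = 0.778 W/m²

CH₄: 0.036 × (√2402 − √751) = 0.036 × (49.0102 − 27.4044) = 0.036 × 21.6058 = 0.7778 W/m².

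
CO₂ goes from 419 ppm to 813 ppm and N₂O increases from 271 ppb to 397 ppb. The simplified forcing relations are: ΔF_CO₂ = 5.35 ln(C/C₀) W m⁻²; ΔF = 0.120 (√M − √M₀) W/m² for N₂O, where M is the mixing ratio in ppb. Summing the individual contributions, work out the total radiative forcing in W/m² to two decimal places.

ΔF = 3.96 W/m²

CO₂: 5.35 × ln(813/419) = 5.35 × ln(1.94033) = 5.35 × 0.66286 = 3.5463 W/m².
N₂O: 0.120 × (√397 − √271) = 0.120 × (19.9249 − 16.4621) = 0.120 × 3.4628 = 0.4155 W/m².
Total ΔF = 3.5463 + 0.4155 = 3.9618 W/m².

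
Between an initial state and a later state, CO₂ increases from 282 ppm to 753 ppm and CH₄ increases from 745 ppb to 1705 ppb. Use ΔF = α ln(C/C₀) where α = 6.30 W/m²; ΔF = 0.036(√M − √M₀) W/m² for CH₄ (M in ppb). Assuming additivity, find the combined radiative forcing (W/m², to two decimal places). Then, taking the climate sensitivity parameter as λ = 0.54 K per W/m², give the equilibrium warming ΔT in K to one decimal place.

ΔF = 6.69 W/m²; ΔT = 3.6 K

CO₂: 6.30 × ln(753/282) = 6.30 × ln(2.67021) = 6.30 × 0.98216 = 6.1876 W/m².
CH₄: 0.036 × (√1705 − √745) = 0.036 × (41.2916 − 27.2947) = 0.036 × 13.9969 = 0.5039 W/m².
Total ΔF = 6.1876 + 0.5039 = 6.6915 W/m².
ΔT = λ ΔF = 0.54 × 6.69 = 3.6126 K.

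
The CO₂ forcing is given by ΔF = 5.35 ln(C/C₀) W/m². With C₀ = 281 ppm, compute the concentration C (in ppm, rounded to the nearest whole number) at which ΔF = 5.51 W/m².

C ≈ 787 ppm

Set 5.35 ln(C/281) = 5.51, so ln(C/281) = 5.51/5.35 = 1.02991.
Then C/281 = e^1.02991 = 2.80081, giving C = 281 × 2.80081 = 787.03 ppm.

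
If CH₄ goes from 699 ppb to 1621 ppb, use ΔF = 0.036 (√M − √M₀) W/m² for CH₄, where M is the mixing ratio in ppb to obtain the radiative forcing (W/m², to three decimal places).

CH₄: 0.036 × (√1621 − √699) = 0.036 × (40.2616 − 26.4386) = 0.036 × 13.8230 = 0.4976 W/m².

ΔF = 0.498 W/m²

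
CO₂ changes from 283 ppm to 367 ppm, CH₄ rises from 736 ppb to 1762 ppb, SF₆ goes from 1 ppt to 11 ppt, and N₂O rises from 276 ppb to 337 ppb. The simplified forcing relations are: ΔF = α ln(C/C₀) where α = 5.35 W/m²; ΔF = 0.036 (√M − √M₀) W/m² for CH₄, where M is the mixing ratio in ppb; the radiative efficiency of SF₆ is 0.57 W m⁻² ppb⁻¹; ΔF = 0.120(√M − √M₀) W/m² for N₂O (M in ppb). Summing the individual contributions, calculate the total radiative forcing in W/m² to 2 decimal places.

ΔF = 2.14 W/m²

CO₂: 5.35 × ln(367/283) = 5.35 × ln(1.29682) = 5.35 × 0.25992 = 1.3906 W/m².
CH₄: 0.036 × (√1762 − √736) = 0.036 × (41.9762 − 27.1293) = 0.036 × 14.8469 = 0.5345 W/m².
SF₆: Δ = 11 − 1 = 10 ppt = 0.010 ppb; ΔF = 0.57 × 0.010 = 0.0057 W/m².
N₂O: 0.120 × (√337 − √276) = 0.120 × (18.3576 − 16.6132) = 0.120 × 1.7444 = 0.2093 W/m².
Total ΔF = 1.3906 + 0.5345 + 0.0057 + 0.2093 = 2.1401 W/m².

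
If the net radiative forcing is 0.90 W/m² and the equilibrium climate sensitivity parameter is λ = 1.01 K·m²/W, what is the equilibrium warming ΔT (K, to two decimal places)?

ΔT = 0.91 K

ΔT = λ ΔF = 1.01 × 0.90 = 0.9090 K.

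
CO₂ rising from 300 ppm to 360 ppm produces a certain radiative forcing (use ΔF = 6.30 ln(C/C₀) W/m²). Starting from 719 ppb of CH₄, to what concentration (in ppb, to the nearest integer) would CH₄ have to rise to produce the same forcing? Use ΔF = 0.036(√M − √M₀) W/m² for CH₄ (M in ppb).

CO₂ forcing: 6.30 × ln(360/300) = 6.30 × 0.182322 = 1.14863 W/m².
Set 0.036(√M − √719) = 1.14863: √M = 1.14863/0.036 + √719 = 31.9064 + 26.8142 = 58.7206.
M = (58.7206)² = 3448.11 ppb.

M ≈ 3448 ppb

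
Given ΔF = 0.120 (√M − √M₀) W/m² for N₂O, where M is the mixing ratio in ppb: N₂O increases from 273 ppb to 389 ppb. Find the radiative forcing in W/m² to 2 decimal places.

N₂O: 0.120 × (√389 − √273) = 0.120 × (19.7231 − 16.5227) = 0.120 × 3.2004 = 0.3840 W/m².

ΔF = 0.38 W/m²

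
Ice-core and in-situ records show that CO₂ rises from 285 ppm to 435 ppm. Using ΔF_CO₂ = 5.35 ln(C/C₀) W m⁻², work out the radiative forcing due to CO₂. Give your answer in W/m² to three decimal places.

CO₂ absorption bands are partially saturated, so forcing scales with the logarithm of the concentration ratio.
CO₂: 5.35 × ln(435/285) = 5.35 × ln(1.52632) = 5.35 × 0.42286 = 2.2623 W/m².

ΔF = 2.262 W/m²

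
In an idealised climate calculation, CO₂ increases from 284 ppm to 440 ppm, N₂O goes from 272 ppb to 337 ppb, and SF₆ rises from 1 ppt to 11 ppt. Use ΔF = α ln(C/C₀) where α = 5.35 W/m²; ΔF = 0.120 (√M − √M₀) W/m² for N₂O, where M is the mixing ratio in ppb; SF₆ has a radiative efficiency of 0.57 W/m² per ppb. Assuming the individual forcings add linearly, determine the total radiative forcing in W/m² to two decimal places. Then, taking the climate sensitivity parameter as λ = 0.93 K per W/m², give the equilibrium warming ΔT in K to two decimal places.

ΔF = 2.57 W/m²; ΔT = 2.39 K

CO₂: 5.35 × ln(440/284) = 5.35 × ln(1.54930) = 5.35 × 0.43780 = 2.3422 W/m².
N₂O: 0.120 × (√337 − √272) = 0.120 × (18.3576 − 16.4924) = 0.120 × 1.8652 = 0.2238 W/m².
SF₆: Δ = 11 − 1 = 10 ppt = 0.010 ppb; ΔF = 0.57 × 0.010 = 0.0057 W/m².
Total ΔF = 2.3422 + 0.2238 + 0.0057 = 2.5717 W/m².
ΔT = λ ΔF = 0.93 × 2.57 = 2.3901 K.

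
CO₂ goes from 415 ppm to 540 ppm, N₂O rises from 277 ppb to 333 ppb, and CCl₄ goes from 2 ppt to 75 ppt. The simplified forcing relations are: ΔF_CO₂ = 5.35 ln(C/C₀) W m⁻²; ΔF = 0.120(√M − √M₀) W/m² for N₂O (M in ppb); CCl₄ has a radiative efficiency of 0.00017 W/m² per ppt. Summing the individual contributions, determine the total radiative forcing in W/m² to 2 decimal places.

CO₂: 5.35 × ln(540/415) = 5.35 × ln(1.30120) = 5.35 × 0.26329 = 1.4086 W/m².
N₂O: 0.120 × (√333 − √277) = 0.120 × (18.2483 − 16.6433) = 0.120 × 1.6050 = 0.1926 W/m².
CCl₄: ΔF = 0.00017 × (75 − 2) = 0.00017 × 73 = 0.0124 W/m².
Total ΔF = 1.4086 + 0.1926 + 0.0124 = 1.6136 W/m².

ΔF = 1.61 W/m²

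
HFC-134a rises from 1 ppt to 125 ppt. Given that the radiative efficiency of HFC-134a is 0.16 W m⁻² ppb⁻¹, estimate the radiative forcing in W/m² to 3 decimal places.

ΔF = 0.020 W/m²

HFC-134a: Δ = 125 − 1 = 124 ppt = 0.124 ppb; ΔF = 0.16 × 0.124 = 0.0198 W/m².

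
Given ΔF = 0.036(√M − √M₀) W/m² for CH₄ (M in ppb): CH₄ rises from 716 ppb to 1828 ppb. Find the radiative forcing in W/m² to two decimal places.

CH₄: 0.036 × (√1828 − √716) = 0.036 × (42.7551 − 26.7582) = 0.036 × 15.9969 = 0.5759 W/m².

ΔF = 0.58 W/m²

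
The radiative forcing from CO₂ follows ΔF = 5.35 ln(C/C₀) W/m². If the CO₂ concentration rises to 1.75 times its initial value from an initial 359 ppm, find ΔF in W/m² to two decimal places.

ΔF = 2.99 W/m²

Because the forcing depends only on the ratio C/C₀, the initial concentration does not enter.
ΔF = 5.35 × ln(1.75) = 5.35 × 0.55962 = 2.9940 W/m².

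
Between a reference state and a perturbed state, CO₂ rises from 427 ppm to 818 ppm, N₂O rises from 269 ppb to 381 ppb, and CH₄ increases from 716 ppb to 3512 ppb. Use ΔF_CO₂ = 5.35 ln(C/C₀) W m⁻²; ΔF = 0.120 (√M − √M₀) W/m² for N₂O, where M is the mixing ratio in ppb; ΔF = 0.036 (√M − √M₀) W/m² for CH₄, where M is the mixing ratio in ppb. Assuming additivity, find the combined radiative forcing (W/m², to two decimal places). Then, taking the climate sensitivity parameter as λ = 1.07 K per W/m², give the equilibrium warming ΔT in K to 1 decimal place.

ΔF = 5.02 W/m²; ΔT = 5.4 K

CO₂: 5.35 × ln(818/427) = 5.35 × ln(1.91569) = 5.35 × 0.65008 = 3.4779 W/m².
N₂O: 0.120 × (√381 − √269) = 0.120 × (19.5192 − 16.4012) = 0.120 × 3.1180 = 0.3742 W/m².
CH₄: 0.036 × (√3512 − √716) = 0.036 × (59.2621 − 26.7582) = 0.036 × 32.5039 = 1.1701 W/m².
Total ΔF = 3.4779 + 0.3742 + 1.1701 = 5.0222 W/m².
ΔT = λ ΔF = 1.07 × 5.02 = 5.3714 K.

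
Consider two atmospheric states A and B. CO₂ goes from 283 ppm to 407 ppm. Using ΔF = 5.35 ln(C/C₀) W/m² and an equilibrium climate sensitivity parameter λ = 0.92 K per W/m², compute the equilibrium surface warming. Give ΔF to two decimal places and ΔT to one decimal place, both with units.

CO₂: 5.35 × ln(407/283) = 5.35 × ln(1.43816) = 5.35 × 0.36336 = 1.9440 W/m².
ΔT = λ ΔF = 0.92 × 1.94 = 1.7848 K.

ΔF = 1.94 W/m²; ΔT = 1.8 K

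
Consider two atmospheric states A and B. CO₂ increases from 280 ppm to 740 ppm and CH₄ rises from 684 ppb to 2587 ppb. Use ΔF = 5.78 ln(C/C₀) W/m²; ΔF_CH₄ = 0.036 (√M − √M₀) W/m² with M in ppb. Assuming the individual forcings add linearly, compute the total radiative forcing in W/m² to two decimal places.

ΔF = 6.51 W/m²

CO₂: 5.78 × ln(740/280) = 5.78 × ln(2.64286) = 5.78 × 0.97186 = 5.6174 W/m².
CH₄: 0.036 × (√2587 − √684) = 0.036 × (50.8626 − 26.1534) = 0.036 × 24.7092 = 0.8895 W/m².
Total ΔF = 5.6174 + 0.8895 = 6.5069 W/m².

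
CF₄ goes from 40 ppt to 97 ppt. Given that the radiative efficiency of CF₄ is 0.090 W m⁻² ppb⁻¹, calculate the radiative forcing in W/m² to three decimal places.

ΔF = 0.005 W/m²

CF₄: Δ = 97 − 40 = 57 ppt = 0.057 ppb; ΔF = 0.090 × 0.057 = 0.0051 W/m².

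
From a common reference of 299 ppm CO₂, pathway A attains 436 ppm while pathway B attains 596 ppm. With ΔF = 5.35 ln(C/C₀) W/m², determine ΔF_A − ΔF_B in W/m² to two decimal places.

ΔF_A = 5.35 ln(436/299) = 5.35 × 0.37720 = 2.0180 W/m².
ΔF_B = 5.35 ln(596/299) = 5.35 × 0.68980 = 3.6904 W/m².
Difference: 2.0180 − 3.6904 = -1.6724 W/m².
(Equivalently, ΔF_A − ΔF_B = 5.35 ln(436/596) = 5.35 × -0.31260 = -1.6724 W/m².)

ΔF_A − ΔF_B = -1.67 W/m²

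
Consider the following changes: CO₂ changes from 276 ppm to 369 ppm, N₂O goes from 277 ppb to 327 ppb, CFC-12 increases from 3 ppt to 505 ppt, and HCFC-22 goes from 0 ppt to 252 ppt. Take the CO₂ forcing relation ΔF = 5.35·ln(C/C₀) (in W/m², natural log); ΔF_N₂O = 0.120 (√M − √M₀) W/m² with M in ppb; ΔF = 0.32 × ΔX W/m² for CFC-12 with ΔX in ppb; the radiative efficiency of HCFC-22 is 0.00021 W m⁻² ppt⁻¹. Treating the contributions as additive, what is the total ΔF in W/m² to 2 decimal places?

CO₂: 5.35 × ln(369/276) = 5.35 × ln(1.33696) = 5.35 × 0.29040 = 1.5536 W/m².
N₂O: 0.120 × (√327 − √277) = 0.120 × (18.0831 − 16.6433) = 0.120 × 1.4398 = 0.1728 W/m².
CFC-12: Δ = 505 − 3 = 502 ppt = 0.502 ppb; ΔF = 0.32 × 0.502 = 0.1606 W/m².
HCFC-22: ΔF = 0.00021 × (252 − 0) = 0.00021 × 252 = 0.0529 W/m².
Total ΔF = 1.5536 + 0.1728 + 0.1606 + 0.0529 = 1.9399 W/m².

ΔF = 1.94 W/m²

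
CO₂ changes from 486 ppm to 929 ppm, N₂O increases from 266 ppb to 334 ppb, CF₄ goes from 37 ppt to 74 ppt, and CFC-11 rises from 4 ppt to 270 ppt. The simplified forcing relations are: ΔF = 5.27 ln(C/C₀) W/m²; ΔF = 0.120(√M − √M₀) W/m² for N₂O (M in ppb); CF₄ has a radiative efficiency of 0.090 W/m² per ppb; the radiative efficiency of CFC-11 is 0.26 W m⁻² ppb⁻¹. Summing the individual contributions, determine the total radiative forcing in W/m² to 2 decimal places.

CO₂: 5.27 × ln(929/486) = 5.27 × ln(1.91152) = 5.27 × 0.64790 = 3.4144 W/m².
N₂O: 0.120 × (√334 − √266) = 0.120 × (18.2757 − 16.3095) = 0.120 × 1.9662 = 0.2359 W/m².
CF₄: Δ = 74 − 37 = 37 ppt = 0.037 ppb; ΔF = 0.090 × 0.037 = 0.0033 W/m².
CFC-11: Δ = 270 − 4 = 266 ppt = 0.266 ppb; ΔF = 0.26 × 0.266 = 0.0692 W/m².
Total ΔF = 3.4144 + 0.2359 + 0.0033 + 0.0692 = 3.7228 W/m².

ΔF = 3.72 W/m²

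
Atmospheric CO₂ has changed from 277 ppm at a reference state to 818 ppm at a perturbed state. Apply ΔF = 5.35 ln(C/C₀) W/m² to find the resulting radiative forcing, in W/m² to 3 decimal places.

ΔF = 5.793 W/m²

CO₂: 5.35 × ln(818/277) = 5.35 × ln(2.95307) = 5.35 × 1.08285 = 5.7932 W/m².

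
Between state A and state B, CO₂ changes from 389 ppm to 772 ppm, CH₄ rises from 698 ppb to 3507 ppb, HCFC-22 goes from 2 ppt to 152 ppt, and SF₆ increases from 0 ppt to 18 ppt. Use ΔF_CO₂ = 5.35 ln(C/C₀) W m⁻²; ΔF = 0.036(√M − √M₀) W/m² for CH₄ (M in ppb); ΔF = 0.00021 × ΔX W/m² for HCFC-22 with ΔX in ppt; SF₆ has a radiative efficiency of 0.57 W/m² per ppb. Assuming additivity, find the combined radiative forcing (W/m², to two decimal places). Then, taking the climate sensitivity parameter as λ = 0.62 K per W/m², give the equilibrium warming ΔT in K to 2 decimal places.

CO₂: 5.35 × ln(772/389) = 5.35 × ln(1.98458) = 5.35 × 0.68541 = 3.6669 W/m².
CH₄: 0.036 × (√3507 − √698) = 0.036 × (59.2199 − 26.4197) = 0.036 × 32.8002 = 1.1808 W/m².
HCFC-22: ΔF = 0.00021 × (152 − 2) = 0.00021 × 150 = 0.0315 W/m².
SF₆: Δ = 18 − 0 = 18 ppt = 0.018 ppb; ΔF = 0.57 × 0.018 = 0.0103 W/m².
Total ΔF = 3.6669 + 1.1808 + 0.0315 + 0.0103 = 4.8895 W/m².
ΔT = λ ΔF = 0.62 × 4.89 = 3.0318 K.

ΔF = 4.89 W/m²; ΔT = 3.03 K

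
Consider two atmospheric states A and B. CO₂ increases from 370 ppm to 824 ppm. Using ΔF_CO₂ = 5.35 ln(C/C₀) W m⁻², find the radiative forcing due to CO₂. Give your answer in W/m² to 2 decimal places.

ΔF = 4.28 W/m²

CO₂: 5.35 × ln(824/370) = 5.35 × ln(2.22703) = 5.35 × 0.80067 = 4.2836 W/m².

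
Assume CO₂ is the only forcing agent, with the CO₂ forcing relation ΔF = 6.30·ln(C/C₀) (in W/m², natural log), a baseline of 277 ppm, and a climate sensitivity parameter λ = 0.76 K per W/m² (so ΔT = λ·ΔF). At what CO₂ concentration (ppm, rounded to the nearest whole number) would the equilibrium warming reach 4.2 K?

C ≈ 666 ppm

Required forcing: ΔF = ΔT/λ = 4.2/0.76 = 5.5263 W/m².
Then ln(C/277) = ΔF/6.30 = 5.5263/6.30 = 0.87719.
So C = 277 × e^0.87719 = 277 × 2.40413 = 665.94 ppm.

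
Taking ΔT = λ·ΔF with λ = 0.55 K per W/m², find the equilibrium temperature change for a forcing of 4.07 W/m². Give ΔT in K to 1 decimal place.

ΔT = 2.2 K

ΔT = λ ΔF = 0.55 × 4.07 = 2.2385 K.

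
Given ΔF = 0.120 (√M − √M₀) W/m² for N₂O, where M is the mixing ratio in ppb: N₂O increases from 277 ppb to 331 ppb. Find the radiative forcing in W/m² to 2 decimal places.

N₂O: 0.120 × (√331 − √277) = 0.120 × (18.1934 − 16.6433) = 0.120 × 1.5501 = 0.1860 W/m².

ΔF = 0.19 W/m²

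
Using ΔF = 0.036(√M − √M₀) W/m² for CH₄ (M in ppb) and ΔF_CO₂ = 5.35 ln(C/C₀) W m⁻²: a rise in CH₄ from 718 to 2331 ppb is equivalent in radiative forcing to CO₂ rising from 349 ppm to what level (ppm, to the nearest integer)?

CH₄ forcing: 0.036 × (√2331 − √718) = 0.036 × (48.2804 − 26.7955) = 0.036 × 21.4849 = 0.77346 W/m².
Set 5.35 ln(C/349) = 0.77346: ln(C/349) = 0.77346/5.35 = 0.14457, so C = 349 × e^0.14457 = 349 × 1.15554 = 403.28 ppm.

C ≈ 403 ppm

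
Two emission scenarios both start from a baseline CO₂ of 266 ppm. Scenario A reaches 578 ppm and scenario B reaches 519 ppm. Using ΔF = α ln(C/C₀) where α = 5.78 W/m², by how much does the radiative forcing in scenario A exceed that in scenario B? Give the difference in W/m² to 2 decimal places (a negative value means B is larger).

ΔF_A − ΔF_B = 0.62 W/m²

ΔF_A = 5.78 ln(578/266) = 5.78 × 0.77608 = 4.4857 W/m².
ΔF_B = 5.78 ln(519/266) = 5.78 × 0.66841 = 3.8634 W/m².
Difference: 4.4857 − 3.8634 = 0.6223 W/m².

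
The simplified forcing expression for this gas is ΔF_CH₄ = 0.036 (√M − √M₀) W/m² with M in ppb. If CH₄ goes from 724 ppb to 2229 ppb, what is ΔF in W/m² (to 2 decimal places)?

ΔF = 0.73 W/m²

CH₄: 0.036 × (√2229 − √724) = 0.036 × (47.2123 − 26.9072) = 0.036 × 20.3051 = 0.7310 W/m².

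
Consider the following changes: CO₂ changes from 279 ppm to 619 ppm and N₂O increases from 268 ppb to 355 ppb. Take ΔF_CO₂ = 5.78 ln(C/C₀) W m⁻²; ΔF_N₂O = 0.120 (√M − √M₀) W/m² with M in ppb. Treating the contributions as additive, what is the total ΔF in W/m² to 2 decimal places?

CO₂: 5.78 × ln(619/279) = 5.78 × ln(2.21864) = 5.78 × 0.79689 = 4.6060 W/m².
N₂O: 0.120 × (√355 − √268) = 0.120 × (18.8414 − 16.3707) = 0.120 × 2.4707 = 0.2965 W/m².
Total ΔF = 4.6060 + 0.2965 = 4.9025 W/m².

ΔF = 4.90 W/m²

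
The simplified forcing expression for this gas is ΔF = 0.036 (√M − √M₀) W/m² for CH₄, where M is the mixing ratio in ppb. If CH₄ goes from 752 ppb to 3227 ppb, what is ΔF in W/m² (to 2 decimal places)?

CH₄: 0.036 × (√3227 − √752) = 0.036 × (56.8067 − 27.4226) = 0.036 × 29.3841 = 1.0578 W/m².

ΔF = 1.06 W/m²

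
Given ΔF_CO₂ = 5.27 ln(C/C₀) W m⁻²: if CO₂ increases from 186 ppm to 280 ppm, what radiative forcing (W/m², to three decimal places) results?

CO₂ absorption bands are partially saturated, so forcing scales with the logarithm of the concentration ratio.
CO₂: 5.27 × ln(280/186) = 5.27 × ln(1.50538) = 5.27 × 0.40905 = 2.1557 W/m².

ΔF = 2.156 W/m²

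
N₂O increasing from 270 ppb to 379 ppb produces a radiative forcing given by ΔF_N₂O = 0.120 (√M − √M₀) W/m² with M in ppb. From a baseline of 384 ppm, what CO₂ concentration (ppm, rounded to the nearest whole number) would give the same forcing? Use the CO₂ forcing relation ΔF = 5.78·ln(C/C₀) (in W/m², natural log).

C ≈ 409 ppm

N₂O forcing: 0.120 × (√379 − √270) = 0.120 × (19.4679 − 16.4317) = 0.120 × 3.0362 = 0.36434 W/m².
Set 5.78 ln(C/384) = 0.36434: ln(C/384) = 0.36434/5.78 = 0.06303, so C = 384 × e^0.06303 = 384 × 1.06506 = 408.98 ppm.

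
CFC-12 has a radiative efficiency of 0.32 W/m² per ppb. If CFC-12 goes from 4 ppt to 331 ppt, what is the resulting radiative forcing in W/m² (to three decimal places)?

CFC-12: Δ = 331 − 4 = 327 ppt = 0.327 ppb; ΔF = 0.32 × 0.327 = 0.1046 W/m².

ΔF = 0.105 W/m²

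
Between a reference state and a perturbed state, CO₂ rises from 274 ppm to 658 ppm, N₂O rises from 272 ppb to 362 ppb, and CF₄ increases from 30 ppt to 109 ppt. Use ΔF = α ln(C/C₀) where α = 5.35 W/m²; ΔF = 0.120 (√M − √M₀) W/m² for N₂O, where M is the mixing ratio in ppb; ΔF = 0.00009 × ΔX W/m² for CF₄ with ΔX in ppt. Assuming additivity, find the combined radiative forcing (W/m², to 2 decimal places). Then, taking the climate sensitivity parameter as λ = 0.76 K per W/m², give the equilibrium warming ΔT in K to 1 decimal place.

CO₂: 5.35 × ln(658/274) = 5.35 × ln(2.40146) = 5.35 × 0.87608 = 4.6870 W/m².
N₂O: 0.120 × (√362 − √272) = 0.120 × (19.0263 − 16.4924) = 0.120 × 2.5339 = 0.3041 W/m².
CF₄: ΔF = 0.00009 × (109 − 30) = 0.00009 × 79 = 0.0071 W/m².
Total ΔF = 4.6870 + 0.3041 + 0.0071 = 4.9982 W/m².
ΔT = λ ΔF = 0.76 × 5.00 = 3.8000 K.

ΔF = 5.00 W/m²; ΔT = 3.8 K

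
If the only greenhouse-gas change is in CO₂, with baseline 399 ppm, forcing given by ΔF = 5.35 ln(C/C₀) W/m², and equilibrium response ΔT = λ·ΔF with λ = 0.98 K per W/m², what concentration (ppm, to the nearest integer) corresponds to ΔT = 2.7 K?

C ≈ 668 ppm

Required forcing: ΔF = ΔT/λ = 2.7/0.98 = 2.7551 W/m².
Then ln(C/399) = ΔF/5.35 = 2.7551/5.35 = 0.51497.
So C = 399 × e^0.51497 = 399 × 1.67359 = 667.76 ppm.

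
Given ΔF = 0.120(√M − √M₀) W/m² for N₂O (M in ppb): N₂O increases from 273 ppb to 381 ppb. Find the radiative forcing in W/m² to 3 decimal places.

ΔF = 0.360 W/m²

N₂O: 0.120 × (√381 − √273) = 0.120 × (19.5192 − 16.5227) = 0.120 × 2.9965 = 0.3596 W/m².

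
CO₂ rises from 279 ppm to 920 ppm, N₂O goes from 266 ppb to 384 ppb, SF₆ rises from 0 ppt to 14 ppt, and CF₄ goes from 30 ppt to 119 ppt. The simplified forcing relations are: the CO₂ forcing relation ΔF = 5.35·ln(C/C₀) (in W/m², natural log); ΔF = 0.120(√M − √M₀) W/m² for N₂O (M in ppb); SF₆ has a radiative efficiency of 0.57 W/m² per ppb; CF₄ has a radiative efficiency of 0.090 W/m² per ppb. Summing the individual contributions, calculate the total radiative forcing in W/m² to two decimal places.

ΔF = 6.79 W/m²

CO₂: 5.35 × ln(920/279) = 5.35 × ln(3.29749) = 5.35 × 1.19316 = 6.3834 W/m².
N₂O: 0.120 × (√384 − √266) = 0.120 × (19.5959 − 16.3095) = 0.120 × 3.2864 = 0.3944 W/m².
SF₆: Δ = 14 − 0 = 14 ppt = 0.014 ppb; ΔF = 0.57 × 0.014 = 0.0080 W/m².
CF₄: Δ = 119 − 30 = 89 ppt = 0.089 ppb; ΔF = 0.090 × 0.089 = 0.0080 W/m².
Total ΔF = 6.3834 + 0.3944 + 0.0080 + 0.0080 = 6.7938 W/m².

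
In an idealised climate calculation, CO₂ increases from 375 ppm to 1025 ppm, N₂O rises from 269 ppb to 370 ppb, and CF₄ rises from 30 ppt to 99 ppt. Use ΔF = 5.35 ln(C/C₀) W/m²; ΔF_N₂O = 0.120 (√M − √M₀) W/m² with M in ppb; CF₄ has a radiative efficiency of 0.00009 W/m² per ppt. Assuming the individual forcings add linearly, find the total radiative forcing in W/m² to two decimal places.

ΔF = 5.73 W/m²

CO₂: 5.35 × ln(1025/375) = 5.35 × ln(2.73333) = 5.35 × 1.00552 = 5.3795 W/m².
N₂O: 0.120 × (√370 − √269) = 0.120 × (19.2354 − 16.4012) = 0.120 × 2.8342 = 0.3401 W/m².
CF₄: ΔF = 0.00009 × (99 − 30) = 0.00009 × 69 = 0.0062 W/m².
Total ΔF = 5.3795 + 0.3401 + 0.0062 = 5.7258 W/m².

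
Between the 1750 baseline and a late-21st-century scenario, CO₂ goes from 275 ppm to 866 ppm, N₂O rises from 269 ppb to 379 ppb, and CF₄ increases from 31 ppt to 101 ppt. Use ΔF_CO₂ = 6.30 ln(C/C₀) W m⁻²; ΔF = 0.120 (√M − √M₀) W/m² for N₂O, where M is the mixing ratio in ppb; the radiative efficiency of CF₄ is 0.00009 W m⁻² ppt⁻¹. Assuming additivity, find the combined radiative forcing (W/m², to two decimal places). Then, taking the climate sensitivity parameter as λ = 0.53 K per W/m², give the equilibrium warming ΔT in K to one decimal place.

ΔF = 7.60 W/m²; ΔT = 4.0 K

CO₂: 6.30 × ln(866/275) = 6.30 × ln(3.14909) = 6.30 × 1.14711 = 7.2268 W/m².
N₂O: 0.120 × (√379 − √269) = 0.120 × (19.4679 − 16.4012) = 0.120 × 3.0667 = 0.3680 W/m².
CF₄: ΔF = 0.00009 × (101 − 31) = 0.00009 × 70 = 0.0063 W/m².
Total ΔF = 7.2268 + 0.3680 + 0.0063 = 7.6011 W/m².
ΔT = λ ΔF = 0.53 × 7.60 = 4.0280 K.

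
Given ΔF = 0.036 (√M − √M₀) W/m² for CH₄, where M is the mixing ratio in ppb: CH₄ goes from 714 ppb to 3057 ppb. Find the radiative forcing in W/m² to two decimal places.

CH₄: 0.036 × (√3057 − √714) = 0.036 × (55.2901 − 26.7208) = 0.036 × 28.5693 = 1.0285 W/m².

ΔF = 1.03 W/m²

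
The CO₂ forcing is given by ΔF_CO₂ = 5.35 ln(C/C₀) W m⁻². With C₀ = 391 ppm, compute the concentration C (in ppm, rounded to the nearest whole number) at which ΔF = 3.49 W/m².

C ≈ 751 ppm

Set 5.35 ln(C/391) = 3.49, so ln(C/391) = 3.49/5.35 = 0.65234.
Then C/391 = e^0.65234 = 1.92003, giving C = 391 × 1.92003 = 750.73 ppm.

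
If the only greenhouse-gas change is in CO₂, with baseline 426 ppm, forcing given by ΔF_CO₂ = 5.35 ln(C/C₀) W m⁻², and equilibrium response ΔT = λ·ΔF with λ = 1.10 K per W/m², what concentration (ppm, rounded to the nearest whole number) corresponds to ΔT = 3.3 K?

C ≈ 746 ppm

Required forcing: ΔF = ΔT/λ = 3.3/1.10 = 3.0000 W/m².
Then ln(C/426) = ΔF/5.35 = 3.0000/5.35 = 0.56075.
So C = 426 × e^0.56075 = 426 × 1.75199 = 746.35 ppm.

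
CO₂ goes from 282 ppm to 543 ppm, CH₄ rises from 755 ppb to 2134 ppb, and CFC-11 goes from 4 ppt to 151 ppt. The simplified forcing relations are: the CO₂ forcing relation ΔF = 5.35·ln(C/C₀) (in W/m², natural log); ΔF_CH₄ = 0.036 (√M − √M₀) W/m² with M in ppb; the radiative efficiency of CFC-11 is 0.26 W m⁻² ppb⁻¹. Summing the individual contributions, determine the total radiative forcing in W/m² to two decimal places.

CO₂: 5.35 × ln(543/282) = 5.35 × ln(1.92553) = 5.35 × 0.65520 = 3.5053 W/m².
CH₄: 0.036 × (√2134 − √755) = 0.036 × (46.1952 − 27.4773) = 0.036 × 18.7179 = 0.6738 W/m².
CFC-11: Δ = 151 − 4 = 147 ppt = 0.147 ppb; ΔF = 0.26 × 0.147 = 0.0382 W/m².
Total ΔF = 3.5053 + 0.6738 + 0.0382 = 4.2173 W/m².

ΔF = 4.22 W/m²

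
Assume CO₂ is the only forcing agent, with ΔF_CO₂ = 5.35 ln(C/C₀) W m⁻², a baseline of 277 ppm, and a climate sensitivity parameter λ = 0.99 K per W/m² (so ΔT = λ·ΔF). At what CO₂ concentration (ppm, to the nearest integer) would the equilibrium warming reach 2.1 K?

Required forcing: ΔF = ΔT/λ = 2.1/0.99 = 2.1212 W/m².
Then ln(C/277) = ΔF/5.35 = 2.1212/5.35 = 0.39649.
So C = 277 × e^0.39649 = 277 × 1.48660 = 411.79 ppm.

C ≈ 412 ppm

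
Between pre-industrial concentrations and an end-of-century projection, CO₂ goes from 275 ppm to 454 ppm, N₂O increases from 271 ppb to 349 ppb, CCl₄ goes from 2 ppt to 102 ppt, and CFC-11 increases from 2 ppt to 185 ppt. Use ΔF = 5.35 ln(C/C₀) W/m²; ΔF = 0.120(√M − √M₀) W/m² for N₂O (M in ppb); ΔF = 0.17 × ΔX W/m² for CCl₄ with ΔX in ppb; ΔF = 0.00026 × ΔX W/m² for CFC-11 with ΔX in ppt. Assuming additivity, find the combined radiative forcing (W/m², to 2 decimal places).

CO₂: 5.35 × ln(454/275) = 5.35 × ln(1.65091) = 5.35 × 0.50133 = 2.6821 W/m².
N₂O: 0.120 × (√349 − √271) = 0.120 × (18.6815 − 16.4621) = 0.120 × 2.2194 = 0.2663 W/m².
CCl₄: Δ = 102 − 2 = 100 ppt = 0.100 ppb; ΔF = 0.17 × 0.100 = 0.0170 W/m².
CFC-11: ΔF = 0.00026 × (185 − 2) = 0.00026 × 183 = 0.0476 W/m².
Total ΔF = 2.6821 + 0.2663 + 0.0170 + 0.0476 = 3.0130 W/m².

ΔF = 3.01 W/m²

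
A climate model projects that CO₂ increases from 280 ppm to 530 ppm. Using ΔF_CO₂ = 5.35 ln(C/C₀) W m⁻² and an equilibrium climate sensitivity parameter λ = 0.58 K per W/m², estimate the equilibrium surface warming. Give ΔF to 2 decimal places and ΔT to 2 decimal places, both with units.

CO₂: 5.35 × ln(530/280) = 5.35 × ln(1.89286) = 5.35 × 0.63809 = 3.4138 W/m².
ΔT = λ ΔF = 0.58 × 3.41 = 1.9778 K.

ΔF = 3.41 W/m²; ΔT = 1.98 K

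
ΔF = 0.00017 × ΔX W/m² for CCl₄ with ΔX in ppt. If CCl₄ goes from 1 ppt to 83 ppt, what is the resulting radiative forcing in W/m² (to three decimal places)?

ΔF = 0.014 W/m²

CCl₄: ΔF = 0.00017 × (83 − 1) = 0.00017 × 82 = 0.0139 W/m².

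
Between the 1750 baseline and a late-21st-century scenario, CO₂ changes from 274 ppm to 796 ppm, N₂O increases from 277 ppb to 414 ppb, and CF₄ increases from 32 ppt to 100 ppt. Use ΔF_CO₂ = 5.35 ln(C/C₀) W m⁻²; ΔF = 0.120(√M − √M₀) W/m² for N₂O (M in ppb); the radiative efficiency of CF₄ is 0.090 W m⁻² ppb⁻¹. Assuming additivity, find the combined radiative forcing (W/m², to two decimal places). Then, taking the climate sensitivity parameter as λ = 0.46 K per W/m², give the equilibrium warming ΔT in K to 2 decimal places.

ΔF = 6.16 W/m²; ΔT = 2.83 K

CO₂: 5.35 × ln(796/274) = 5.35 × ln(2.90511) = 5.35 × 1.06647 = 5.7056 W/m².
N₂O: 0.120 × (√414 − √277) = 0.120 × (20.3470 − 16.6433) = 0.120 × 3.7037 = 0.4444 W/m².
CF₄: Δ = 100 − 32 = 68 ppt = 0.068 ppb; ΔF = 0.090 × 0.068 = 0.0061 W/m².
Total ΔF = 5.7056 + 0.4444 + 0.0061 = 6.1561 W/m².
ΔT = λ ΔF = 0.46 × 6.16 = 2.8336 K.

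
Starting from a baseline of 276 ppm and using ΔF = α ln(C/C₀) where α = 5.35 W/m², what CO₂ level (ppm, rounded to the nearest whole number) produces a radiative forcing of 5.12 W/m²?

C ≈ 719 ppm

Set 5.35 ln(C/276) = 5.12, so ln(C/276) = 5.12/5.35 = 0.95701.
Then C/276 = e^0.95701 = 2.60390, giving C = 276 × 2.60390 = 718.68 ppm.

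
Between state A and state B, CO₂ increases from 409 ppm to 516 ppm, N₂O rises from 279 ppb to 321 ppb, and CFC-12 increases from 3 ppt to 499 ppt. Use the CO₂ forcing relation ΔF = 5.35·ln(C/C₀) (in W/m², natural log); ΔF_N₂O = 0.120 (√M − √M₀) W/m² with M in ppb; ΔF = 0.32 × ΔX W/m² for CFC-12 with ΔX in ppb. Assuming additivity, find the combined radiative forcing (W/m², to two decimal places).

CO₂: 5.35 × ln(516/409) = 5.35 × ln(1.26161) = 5.35 × 0.23239 = 1.2433 W/m².
N₂O: 0.120 × (√321 − √279) = 0.120 × (17.9165 − 16.7033) = 0.120 × 1.2132 = 0.1456 W/m².
CFC-12: Δ = 499 − 3 = 496 ppt = 0.496 ppb; ΔF = 0.32 × 0.496 = 0.1587 W/m².
Total ΔF = 1.2433 + 0.1456 + 0.1587 = 1.5476 W/m².

ΔF = 1.55 W/m²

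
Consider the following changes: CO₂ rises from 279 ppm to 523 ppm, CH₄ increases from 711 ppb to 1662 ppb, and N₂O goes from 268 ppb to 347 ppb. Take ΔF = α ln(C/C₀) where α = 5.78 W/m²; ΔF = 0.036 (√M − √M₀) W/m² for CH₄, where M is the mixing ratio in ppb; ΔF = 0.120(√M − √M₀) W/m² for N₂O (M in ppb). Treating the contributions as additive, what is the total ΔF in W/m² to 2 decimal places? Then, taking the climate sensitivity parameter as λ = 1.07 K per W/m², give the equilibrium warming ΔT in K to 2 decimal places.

ΔF = 4.41 W/m²; ΔT = 4.72 K

CO₂: 5.78 × ln(523/279) = 5.78 × ln(1.87455) = 5.78 × 0.62837 = 3.6320 W/m².
CH₄: 0.036 × (√1662 − √711) = 0.036 × (40.7676 − 26.6646) = 0.036 × 14.1030 = 0.5077 W/m².
N₂O: 0.120 × (√347 − √268) = 0.120 × (18.6279 − 16.3707) = 0.120 × 2.2572 = 0.2709 W/m².
Total ΔF = 3.6320 + 0.5077 + 0.2709 = 4.4106 W/m².
ΔT = λ ΔF = 1.07 × 4.41 = 4.7187 K.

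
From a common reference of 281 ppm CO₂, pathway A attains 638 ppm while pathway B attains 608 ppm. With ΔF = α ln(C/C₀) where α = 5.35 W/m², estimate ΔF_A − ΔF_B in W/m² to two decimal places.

ΔF_A − ΔF_B = 0.26 W/m²

ΔF_A = 5.35 ln(638/281) = 5.35 × 0.81998 = 4.3869 W/m².
ΔF_B = 5.35 ln(608/281) = 5.35 × 0.77182 = 4.1292 W/m².
Difference: 4.3869 − 4.1292 = 0.2577 W/m².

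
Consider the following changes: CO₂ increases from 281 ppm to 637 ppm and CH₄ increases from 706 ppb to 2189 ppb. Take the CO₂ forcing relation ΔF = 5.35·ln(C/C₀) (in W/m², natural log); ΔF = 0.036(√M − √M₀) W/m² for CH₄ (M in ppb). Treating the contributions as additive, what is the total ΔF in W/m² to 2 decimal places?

CO₂: 5.35 × ln(637/281) = 5.35 × ln(2.26690) = 5.35 × 0.81841 = 4.3785 W/m².
CH₄: 0.036 × (√2189 − √706) = 0.036 × (46.7868 − 26.5707) = 0.036 × 20.2161 = 0.7278 W/m².
Total ΔF = 4.3785 + 0.7278 = 5.1063 W/m².

ΔF = 5.11 W/m²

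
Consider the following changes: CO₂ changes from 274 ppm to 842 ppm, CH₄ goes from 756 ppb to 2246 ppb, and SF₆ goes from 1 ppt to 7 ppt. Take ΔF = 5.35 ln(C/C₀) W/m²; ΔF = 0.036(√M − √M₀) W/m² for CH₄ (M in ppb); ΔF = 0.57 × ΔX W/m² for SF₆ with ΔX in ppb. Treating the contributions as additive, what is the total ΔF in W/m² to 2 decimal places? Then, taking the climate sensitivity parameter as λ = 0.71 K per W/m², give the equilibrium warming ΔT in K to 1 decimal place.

CO₂: 5.35 × ln(842/274) = 5.35 × ln(3.07299) = 5.35 × 1.12265 = 6.0062 W/m².
CH₄: 0.036 × (√2246 − √756) = 0.036 × (47.3920 − 27.4955) = 0.036 × 19.8965 = 0.7163 W/m².
SF₆: Δ = 7 − 1 = 6 ppt = 0.006 ppb; ΔF = 0.57 × 0.006 = 0.0034 W/m².
Total ΔF = 6.0062 + 0.7163 + 0.0034 = 6.7259 W/m².
ΔT = λ ΔF = 0.71 × 6.73 = 4.7783 K.

ΔF = 6.73 W/m²; ΔT = 4.8 K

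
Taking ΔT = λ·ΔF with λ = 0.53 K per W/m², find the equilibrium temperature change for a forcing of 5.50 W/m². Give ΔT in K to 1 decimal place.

ΔT = λ ΔF = 0.53 × 5.50 = 2.9150 K.

ΔT = 2.9 K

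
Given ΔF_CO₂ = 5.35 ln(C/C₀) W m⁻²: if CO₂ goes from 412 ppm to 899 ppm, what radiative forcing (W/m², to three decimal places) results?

CO₂ absorption bands are partially saturated, so forcing scales with the logarithm of the concentration ratio.
CO₂: 5.35 × ln(899/412) = 5.35 × ln(2.18204) = 5.35 × 0.78026 = 4.1744 W/m².

ΔF = 4.174 W/m²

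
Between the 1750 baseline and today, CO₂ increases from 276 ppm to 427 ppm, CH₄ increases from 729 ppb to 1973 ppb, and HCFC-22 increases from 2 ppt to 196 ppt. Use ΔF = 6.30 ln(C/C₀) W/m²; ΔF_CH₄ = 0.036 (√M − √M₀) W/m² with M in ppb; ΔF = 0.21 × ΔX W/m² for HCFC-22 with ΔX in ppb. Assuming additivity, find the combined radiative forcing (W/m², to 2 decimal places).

CO₂: 6.30 × ln(427/276) = 6.30 × ln(1.54710) = 6.30 × 0.43638 = 2.7492 W/m².
CH₄: 0.036 × (√1973 − √729) = 0.036 × (44.4185 − 27.0000) = 0.036 × 17.4185 = 0.6271 W/m².
HCFC-22: Δ = 196 − 2 = 194 ppt = 0.194 ppb; ΔF = 0.21 × 0.194 = 0.0407 W/m².
Total ΔF = 2.7492 + 0.6271 + 0.0407 = 3.4170 W/m².

ΔF = 3.42 W/m²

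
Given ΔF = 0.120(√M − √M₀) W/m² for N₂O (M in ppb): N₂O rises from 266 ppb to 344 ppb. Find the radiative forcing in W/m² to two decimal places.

ΔF = 0.27 W/m²

N₂O: 0.120 × (√344 − √266) = 0.120 × (18.5472 − 16.3095) = 0.120 × 2.2377 = 0.2685 W/m².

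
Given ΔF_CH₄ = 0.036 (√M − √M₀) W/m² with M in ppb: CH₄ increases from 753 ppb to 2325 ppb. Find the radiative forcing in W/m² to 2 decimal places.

ΔF = 0.75 W/m²

CH₄: 0.036 × (√2325 − √753) = 0.036 × (48.2183 − 27.4408) = 0.036 × 20.7775 = 0.7480 W/m².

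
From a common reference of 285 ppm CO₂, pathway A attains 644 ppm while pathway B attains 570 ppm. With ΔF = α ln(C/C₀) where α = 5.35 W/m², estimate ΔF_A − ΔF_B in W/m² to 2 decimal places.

ΔF_A = 5.35 ln(644/285) = 5.35 × 0.81521 = 4.3614 W/m².
ΔF_B = 5.35 ln(570/285) = 5.35 × 0.69315 = 3.7084 W/m².
Difference: 4.3614 − 3.7084 = 0.6530 W/m².

ΔF_A − ΔF_B = 0.65 W/m²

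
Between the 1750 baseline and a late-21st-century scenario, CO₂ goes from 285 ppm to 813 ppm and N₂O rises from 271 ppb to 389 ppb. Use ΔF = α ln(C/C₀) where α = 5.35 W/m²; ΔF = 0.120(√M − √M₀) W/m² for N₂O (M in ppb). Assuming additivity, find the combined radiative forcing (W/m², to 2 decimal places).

ΔF = 6.00 W/m²

CO₂: 5.35 × ln(813/285) = 5.35 × ln(2.85263) = 5.35 × 1.04824 = 5.6081 W/m².
N₂O: 0.120 × (√389 − √271) = 0.120 × (19.7231 − 16.4621) = 0.120 × 3.2610 = 0.3913 W/m².
Total ΔF = 5.6081 + 0.3913 = 5.9994 W/m².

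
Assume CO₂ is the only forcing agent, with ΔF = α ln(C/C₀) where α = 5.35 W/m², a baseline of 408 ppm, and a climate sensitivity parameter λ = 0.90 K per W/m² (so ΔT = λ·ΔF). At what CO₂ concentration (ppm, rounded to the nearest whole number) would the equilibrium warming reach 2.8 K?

C ≈ 730 ppm

Required forcing: ΔF = ΔT/λ = 2.8/0.90 = 3.1111 W/m².
Then ln(C/408) = ΔF/5.35 = 3.1111/5.35 = 0.58151.
So C = 408 × e^0.58151 = 408 × 1.78874 = 729.81 ppm.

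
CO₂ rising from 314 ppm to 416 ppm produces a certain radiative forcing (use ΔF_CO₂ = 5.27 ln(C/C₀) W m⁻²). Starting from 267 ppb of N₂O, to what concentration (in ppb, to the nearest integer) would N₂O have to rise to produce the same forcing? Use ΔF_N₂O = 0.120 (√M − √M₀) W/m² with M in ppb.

CO₂ forcing: 5.27 × ln(416/314) = 5.27 × 0.281292 = 1.48241 W/m².
Set 0.120(√M − √267) = 1.48241: √M = 1.48241/0.120 + √267 = 12.3534 + 16.3401 = 28.6935.
M = (28.6935)² = 823.32 ppb.

M ≈ 823 ppb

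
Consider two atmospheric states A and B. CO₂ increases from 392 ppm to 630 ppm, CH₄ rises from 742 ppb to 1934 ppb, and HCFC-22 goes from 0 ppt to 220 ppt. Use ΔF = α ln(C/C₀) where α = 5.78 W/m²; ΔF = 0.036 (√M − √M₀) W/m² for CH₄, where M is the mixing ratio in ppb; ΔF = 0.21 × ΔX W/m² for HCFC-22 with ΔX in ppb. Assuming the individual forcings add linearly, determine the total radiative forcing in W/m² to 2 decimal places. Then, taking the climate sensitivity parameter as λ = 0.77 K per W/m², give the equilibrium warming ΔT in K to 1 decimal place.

CO₂: 5.78 × ln(630/392) = 5.78 × ln(1.60714) = 5.78 × 0.47446 = 2.7424 W/m².
CH₄: 0.036 × (√1934 − √742) = 0.036 × (43.9773 − 27.2397) = 0.036 × 16.7376 = 0.6026 W/m².
HCFC-22: Δ = 220 − 0 = 220 ppt = 0.220 ppb; ΔF = 0.21 × 0.220 = 0.0462 W/m².
Total ΔF = 2.7424 + 0.6026 + 0.0462 = 3.3912 W/m².
ΔT = λ ΔF = 0.77 × 3.39 = 2.6103 K.

ΔF = 3.39 W/m²; ΔT = 2.6 K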